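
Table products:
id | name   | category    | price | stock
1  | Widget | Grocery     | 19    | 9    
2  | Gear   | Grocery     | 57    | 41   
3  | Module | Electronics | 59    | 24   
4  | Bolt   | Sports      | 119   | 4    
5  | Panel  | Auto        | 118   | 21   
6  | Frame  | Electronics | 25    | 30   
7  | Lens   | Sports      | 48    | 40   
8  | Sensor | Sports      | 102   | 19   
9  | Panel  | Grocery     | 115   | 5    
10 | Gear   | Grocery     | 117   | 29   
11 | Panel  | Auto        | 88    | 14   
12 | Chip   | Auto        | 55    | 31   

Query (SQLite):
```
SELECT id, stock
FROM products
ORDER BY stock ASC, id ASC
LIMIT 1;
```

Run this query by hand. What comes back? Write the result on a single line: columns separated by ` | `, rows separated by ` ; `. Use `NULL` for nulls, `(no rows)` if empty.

4 | 4

Sort by stock asc, tiebreak id asc: (4, id=4), (5, id=9), (9, id=1), (14, id=11) …. Take first 1.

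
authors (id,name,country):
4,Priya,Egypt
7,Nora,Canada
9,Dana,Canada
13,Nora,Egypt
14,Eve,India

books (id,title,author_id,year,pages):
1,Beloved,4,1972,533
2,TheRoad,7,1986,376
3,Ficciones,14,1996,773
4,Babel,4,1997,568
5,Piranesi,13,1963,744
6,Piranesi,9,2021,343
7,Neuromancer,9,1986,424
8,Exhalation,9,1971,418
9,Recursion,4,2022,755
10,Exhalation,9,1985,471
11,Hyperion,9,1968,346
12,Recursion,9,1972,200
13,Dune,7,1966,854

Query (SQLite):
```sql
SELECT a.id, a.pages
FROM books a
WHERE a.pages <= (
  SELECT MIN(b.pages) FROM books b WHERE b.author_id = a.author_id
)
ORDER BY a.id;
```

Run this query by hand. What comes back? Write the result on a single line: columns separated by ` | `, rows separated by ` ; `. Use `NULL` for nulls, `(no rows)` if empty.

For each books row a, compute MIN(pages) over rows sharing a.author_id.
Keep row a if a.pages <= that per-group MIN.
  author_id=4: MIN(pages) = 533
  author_id=7: MIN(pages) = 376
  author_id=9: MIN(pages) = 200
  author_id=13: MIN(pages) = 744
  author_id=14: MIN(pages) = 773

1 | 533 ; 2 | 376 ; 3 | 773 ; 5 | 744 ; 12 | 200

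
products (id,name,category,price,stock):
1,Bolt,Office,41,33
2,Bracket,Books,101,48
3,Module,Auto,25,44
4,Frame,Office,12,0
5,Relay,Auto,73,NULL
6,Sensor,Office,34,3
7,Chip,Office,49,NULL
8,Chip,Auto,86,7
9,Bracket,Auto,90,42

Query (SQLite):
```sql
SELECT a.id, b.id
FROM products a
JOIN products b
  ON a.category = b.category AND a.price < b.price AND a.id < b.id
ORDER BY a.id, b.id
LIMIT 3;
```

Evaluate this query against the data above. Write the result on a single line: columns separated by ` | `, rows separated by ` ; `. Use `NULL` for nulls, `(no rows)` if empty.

Pairs (a,b) with same category, a.price < b.price, a.id < b.id.
category groups: Auto:{3,5,8,9} Books:{2} Office:{1,4,6,7}
Ordered by (a.id, b.id); first 3.

1 | 7 ; 3 | 5 ; 3 | 8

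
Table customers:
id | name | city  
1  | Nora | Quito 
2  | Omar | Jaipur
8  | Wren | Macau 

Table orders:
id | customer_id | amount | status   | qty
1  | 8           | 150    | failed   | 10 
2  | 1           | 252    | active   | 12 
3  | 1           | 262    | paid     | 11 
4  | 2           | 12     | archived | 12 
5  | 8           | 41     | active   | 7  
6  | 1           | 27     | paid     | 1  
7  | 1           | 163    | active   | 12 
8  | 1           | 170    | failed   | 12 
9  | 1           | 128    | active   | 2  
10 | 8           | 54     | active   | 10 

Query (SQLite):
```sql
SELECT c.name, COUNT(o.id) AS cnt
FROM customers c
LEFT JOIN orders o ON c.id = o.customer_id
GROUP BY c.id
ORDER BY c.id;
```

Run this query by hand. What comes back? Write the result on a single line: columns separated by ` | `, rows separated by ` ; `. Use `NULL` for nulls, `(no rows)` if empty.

Nora | 6 ; Omar | 1 ; Wren | 3

LEFT JOIN keeps every customers row; unmatched ones get NULL for orders columns.
Group by customers.id and compute COUNT(o.id). COUNT(col) of an all-NULL group is 0.
  1: ids {2, 3, 6, 7, 8, 9} → COUNT(o.id)=6
  2: ids {4} → COUNT(o.id)=1
  8: ids {1, 5, 10} → COUNT(o.id)=3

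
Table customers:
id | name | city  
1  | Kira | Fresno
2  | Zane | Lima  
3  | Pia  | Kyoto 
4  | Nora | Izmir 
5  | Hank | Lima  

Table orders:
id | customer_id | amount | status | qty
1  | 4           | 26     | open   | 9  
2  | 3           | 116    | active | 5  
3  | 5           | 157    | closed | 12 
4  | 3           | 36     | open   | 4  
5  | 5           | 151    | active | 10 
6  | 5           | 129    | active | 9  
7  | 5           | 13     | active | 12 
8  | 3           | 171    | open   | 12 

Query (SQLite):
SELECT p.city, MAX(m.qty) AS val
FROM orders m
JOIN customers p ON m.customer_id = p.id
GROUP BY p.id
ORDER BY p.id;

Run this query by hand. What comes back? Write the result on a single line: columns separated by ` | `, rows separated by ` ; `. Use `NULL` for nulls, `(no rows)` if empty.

Kyoto | 12 ; Izmir | 9 ; Lima | 12

Join each orders row to its customers via customer_id.
Group joined rows by customers.id; compute MAX(m.qty) per group.
  3: ids {2, 4, 8} → MAX(m.qty)=12
  4: ids {1} → MAX(m.qty)=9
  5: ids {3, 5, 6, 7} → MAX(m.qty)=12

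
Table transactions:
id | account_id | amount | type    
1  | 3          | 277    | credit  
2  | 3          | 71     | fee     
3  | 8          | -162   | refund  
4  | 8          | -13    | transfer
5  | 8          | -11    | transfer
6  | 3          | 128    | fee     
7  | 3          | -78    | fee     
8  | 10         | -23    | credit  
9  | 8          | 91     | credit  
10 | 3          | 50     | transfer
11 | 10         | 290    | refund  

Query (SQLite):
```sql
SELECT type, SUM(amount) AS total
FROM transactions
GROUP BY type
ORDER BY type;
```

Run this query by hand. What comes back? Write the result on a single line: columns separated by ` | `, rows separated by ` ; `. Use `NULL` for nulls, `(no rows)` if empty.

Partition transactions by type; compute SUM(amount) within each group.
  credit: ids {1, 8, 9} → SUM(amount)=345
  fee: ids {2, 6, 7} → SUM(amount)=121
  refund: ids {3, 11} → SUM(amount)=128
  transfer: ids {4, 5, 10} → SUM(amount)=26

credit | 345 ; fee | 121 ; refund | 128 ; transfer | 26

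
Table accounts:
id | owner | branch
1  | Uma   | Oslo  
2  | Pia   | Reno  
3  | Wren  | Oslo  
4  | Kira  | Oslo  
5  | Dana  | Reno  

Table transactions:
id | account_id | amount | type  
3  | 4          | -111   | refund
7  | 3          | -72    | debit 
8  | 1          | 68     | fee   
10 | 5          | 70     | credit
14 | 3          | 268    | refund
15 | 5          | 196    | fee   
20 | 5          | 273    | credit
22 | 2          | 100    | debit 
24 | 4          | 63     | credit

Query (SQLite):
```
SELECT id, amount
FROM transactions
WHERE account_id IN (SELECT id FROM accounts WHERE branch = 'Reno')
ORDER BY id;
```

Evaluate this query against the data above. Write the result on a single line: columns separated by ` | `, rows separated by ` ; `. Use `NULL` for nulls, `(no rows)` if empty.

Inner query: accounts.id where branch = 'Reno'.
Outer: keep transactions rows whose account_id is in that set.
Inner query → {2, 5}

10 | 70 ; 15 | 196 ; 20 | 273 ; 22 | 100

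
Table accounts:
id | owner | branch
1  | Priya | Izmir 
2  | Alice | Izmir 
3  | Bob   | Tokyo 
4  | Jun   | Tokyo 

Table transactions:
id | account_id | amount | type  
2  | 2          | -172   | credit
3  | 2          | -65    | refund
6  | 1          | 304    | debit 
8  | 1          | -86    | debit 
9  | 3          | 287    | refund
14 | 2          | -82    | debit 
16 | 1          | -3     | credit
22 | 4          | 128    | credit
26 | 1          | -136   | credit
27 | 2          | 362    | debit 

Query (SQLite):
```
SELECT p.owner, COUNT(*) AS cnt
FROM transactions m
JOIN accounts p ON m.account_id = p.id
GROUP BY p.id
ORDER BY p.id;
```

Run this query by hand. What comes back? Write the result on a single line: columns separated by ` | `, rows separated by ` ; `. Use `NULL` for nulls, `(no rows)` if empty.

Priya | 4 ; Alice | 4 ; Bob | 1 ; Jun | 1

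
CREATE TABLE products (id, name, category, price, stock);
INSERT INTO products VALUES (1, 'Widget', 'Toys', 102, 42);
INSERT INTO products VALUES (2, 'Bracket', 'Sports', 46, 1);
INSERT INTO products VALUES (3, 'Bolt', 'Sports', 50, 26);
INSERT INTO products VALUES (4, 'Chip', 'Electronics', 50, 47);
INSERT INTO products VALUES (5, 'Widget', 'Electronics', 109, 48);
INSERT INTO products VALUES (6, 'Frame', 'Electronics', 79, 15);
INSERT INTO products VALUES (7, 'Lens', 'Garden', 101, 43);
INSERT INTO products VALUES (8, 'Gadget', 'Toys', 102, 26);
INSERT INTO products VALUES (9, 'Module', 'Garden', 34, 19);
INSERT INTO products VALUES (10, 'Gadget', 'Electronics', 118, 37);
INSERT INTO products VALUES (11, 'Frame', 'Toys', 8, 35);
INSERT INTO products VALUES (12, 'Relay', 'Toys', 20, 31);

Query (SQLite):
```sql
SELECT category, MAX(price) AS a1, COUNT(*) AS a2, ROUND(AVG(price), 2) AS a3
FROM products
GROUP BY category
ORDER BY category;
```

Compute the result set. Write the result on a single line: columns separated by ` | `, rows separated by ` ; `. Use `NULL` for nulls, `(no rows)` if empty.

Electronics | 118 | 4 | 89 ; Garden | 101 | 2 | 67.5 ; Sports | 50 | 2 | 48 ; Toys | 102 | 4 | 58

Group products by category.
Per group compute: MAX(price), COUNT(*), ROUND(AVG(price), 2).
  Electronics: ids {4, 5, 6, 10} → MAX(price)=118, COUNT(*)=4, ROUND(AVG(price), 2)=89
  Garden: ids {7, 9} → MAX(price)=101, COUNT(*)=2, ROUND(AVG(price), 2)=67.5
  Sports: ids {2, 3} → MAX(price)=50, COUNT(*)=2, ROUND(AVG(price), 2)=48
  Toys: ids {1, 8, 11, 12} → MAX(price)=102, COUNT(*)=4, ROUND(AVG(price), 2)=58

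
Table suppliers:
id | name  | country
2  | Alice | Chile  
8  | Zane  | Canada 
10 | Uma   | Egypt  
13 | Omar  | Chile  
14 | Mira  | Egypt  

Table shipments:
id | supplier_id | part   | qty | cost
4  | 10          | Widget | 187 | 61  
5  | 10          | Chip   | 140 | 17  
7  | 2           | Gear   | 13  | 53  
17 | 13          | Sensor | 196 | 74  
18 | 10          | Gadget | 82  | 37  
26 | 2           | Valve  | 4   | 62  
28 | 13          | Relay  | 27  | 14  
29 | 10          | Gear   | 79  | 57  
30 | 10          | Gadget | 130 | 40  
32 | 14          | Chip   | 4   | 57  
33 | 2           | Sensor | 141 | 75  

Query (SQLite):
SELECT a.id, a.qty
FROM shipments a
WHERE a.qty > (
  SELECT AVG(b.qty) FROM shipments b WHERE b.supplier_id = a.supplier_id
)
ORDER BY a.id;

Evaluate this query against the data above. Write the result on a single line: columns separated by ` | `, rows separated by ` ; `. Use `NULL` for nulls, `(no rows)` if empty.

4 | 187 ; 5 | 140 ; 17 | 196 ; 30 | 130 ; 33 | 141

For each shipments row a, compute AVG(qty) over rows sharing a.supplier_id.
Keep row a if a.qty > that per-group AVG.
  supplier_id=2: AVG(qty) = 52.666667
  supplier_id=10: AVG(qty) = 123.6
  supplier_id=13: AVG(qty) = 111.5
  supplier_id=14: AVG(qty) = 4.0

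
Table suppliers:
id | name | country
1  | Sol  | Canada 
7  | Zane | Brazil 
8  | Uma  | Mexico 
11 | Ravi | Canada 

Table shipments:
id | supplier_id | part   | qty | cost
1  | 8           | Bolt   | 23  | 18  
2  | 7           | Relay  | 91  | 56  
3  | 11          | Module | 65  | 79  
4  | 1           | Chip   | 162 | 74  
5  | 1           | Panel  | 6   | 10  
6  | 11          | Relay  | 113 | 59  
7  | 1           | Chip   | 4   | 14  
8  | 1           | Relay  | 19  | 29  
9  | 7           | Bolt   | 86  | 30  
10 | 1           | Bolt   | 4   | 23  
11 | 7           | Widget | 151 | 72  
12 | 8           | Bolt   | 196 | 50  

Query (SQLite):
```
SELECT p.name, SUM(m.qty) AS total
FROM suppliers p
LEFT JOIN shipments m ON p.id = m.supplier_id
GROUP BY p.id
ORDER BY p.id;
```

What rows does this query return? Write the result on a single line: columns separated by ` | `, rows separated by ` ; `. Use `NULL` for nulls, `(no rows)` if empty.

Sol | 195 ; Zane | 328 ; Uma | 219 ; Ravi | 178

LEFT JOIN keeps every suppliers row; unmatched ones get NULL for shipments columns.
Group by suppliers.id and compute SUM(m.qty). SUM over an all-NULL group is NULL.
  1: ids {4, 5, 7, 8, 10} → SUM(m.qty)=195
  7: ids {2, 9, 11} → SUM(m.qty)=328
  8: ids {1, 12} → SUM(m.qty)=219
  11: ids {3, 6} → SUM(m.qty)=178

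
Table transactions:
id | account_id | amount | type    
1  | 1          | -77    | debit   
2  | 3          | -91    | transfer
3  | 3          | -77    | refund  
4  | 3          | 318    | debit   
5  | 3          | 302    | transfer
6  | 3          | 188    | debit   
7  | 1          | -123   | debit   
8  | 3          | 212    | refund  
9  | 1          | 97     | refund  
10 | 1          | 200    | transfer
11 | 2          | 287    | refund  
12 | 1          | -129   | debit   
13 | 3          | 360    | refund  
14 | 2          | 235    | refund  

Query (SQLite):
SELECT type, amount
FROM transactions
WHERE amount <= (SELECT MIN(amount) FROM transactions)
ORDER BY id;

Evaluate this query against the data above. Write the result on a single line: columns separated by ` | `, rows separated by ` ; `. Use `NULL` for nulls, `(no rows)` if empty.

debit | -129

Scalar subquery: MIN(amount) over all transactions rows = -129.
Keep rows where amount <= that value.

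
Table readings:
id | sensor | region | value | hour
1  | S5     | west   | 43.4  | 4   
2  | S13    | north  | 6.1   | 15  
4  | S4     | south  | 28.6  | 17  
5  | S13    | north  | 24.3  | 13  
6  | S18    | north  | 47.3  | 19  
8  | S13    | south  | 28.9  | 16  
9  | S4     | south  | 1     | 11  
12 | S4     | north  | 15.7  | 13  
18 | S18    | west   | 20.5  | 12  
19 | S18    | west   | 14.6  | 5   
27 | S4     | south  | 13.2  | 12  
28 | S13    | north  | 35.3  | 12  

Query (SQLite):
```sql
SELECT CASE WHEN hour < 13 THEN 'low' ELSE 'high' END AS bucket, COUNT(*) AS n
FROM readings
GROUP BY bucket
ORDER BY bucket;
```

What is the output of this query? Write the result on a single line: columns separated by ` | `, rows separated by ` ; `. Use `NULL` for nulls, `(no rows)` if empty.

Bucket rows by hour < 13 → 'low' else 'high'; count each bucket.

high | 6 ; low | 6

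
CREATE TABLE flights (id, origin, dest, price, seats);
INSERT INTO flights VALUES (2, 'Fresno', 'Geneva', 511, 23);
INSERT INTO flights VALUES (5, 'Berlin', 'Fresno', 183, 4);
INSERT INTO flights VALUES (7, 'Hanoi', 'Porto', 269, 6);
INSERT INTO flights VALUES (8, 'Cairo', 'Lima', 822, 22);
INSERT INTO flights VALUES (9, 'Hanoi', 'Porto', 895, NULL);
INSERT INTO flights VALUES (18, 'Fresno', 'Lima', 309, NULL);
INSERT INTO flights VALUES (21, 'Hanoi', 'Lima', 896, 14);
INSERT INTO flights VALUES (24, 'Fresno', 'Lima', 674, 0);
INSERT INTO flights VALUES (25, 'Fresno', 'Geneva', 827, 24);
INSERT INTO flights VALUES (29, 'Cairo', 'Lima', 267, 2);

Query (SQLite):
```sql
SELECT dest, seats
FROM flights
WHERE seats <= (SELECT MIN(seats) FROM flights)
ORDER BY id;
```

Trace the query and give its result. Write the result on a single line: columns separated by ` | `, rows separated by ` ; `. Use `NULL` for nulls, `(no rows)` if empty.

Scalar subquery: MIN(seats) over all flights rows = 0.
Keep rows where seats <= that value.

Lima | 0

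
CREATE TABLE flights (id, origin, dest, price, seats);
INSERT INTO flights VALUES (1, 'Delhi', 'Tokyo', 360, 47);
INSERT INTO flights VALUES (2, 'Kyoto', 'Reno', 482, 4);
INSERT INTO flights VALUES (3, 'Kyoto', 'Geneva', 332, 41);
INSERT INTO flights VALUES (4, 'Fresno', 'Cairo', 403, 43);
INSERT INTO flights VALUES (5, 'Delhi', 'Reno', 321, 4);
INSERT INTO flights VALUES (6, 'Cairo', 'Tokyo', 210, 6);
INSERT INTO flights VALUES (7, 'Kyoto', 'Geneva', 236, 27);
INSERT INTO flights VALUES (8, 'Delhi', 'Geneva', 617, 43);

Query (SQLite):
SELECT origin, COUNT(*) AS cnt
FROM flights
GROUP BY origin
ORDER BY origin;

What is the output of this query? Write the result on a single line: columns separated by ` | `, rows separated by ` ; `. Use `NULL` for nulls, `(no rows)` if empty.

Partition flights by origin; compute COUNT(*) within each group.
  Cairo: ids {6} → COUNT(*)=1
  Delhi: ids {1, 5, 8} → COUNT(*)=3
  Fresno: ids {4} → COUNT(*)=1
  Kyoto: ids {2, 3, 7} → COUNT(*)=3

Cairo | 1 ; Delhi | 3 ; Fresno | 1 ; Kyoto | 3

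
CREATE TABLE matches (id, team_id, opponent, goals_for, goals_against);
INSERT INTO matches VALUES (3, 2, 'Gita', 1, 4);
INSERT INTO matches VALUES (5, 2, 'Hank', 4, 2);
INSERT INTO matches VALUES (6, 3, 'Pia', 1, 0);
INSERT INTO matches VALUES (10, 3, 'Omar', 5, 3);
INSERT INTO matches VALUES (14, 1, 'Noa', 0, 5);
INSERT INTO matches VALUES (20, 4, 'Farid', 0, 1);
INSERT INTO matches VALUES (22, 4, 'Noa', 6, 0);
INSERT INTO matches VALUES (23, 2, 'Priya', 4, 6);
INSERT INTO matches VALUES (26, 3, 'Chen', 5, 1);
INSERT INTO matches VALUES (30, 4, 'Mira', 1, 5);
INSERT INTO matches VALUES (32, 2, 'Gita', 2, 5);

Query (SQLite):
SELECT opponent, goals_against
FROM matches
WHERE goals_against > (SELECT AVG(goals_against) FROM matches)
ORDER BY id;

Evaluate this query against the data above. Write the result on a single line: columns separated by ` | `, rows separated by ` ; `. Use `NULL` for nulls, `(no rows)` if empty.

Scalar subquery: AVG(goals_against) over all matches rows = 2.909091 (≈; comparison uses full precision).
Keep rows where goals_against > that value.

Gita | 4 ; Omar | 3 ; Noa | 5 ; Priya | 6 ; Mira | 5 ; Gita | 5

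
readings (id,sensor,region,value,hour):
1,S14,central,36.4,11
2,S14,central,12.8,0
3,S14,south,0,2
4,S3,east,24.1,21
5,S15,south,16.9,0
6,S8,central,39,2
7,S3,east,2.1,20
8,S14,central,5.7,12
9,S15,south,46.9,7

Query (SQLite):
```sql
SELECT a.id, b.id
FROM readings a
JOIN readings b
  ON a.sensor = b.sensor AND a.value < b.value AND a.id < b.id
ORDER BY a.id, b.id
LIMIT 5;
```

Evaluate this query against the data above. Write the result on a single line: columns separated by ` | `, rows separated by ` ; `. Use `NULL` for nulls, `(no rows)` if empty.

Pairs (a,b) with same sensor, a.value < b.value, a.id < b.id.
sensor groups: S14:{1,2,3,8} S15:{5,9} S3:{4,7} S8:{6}
Ordered by (a.id, b.id); first 5.

3 | 8 ; 5 | 9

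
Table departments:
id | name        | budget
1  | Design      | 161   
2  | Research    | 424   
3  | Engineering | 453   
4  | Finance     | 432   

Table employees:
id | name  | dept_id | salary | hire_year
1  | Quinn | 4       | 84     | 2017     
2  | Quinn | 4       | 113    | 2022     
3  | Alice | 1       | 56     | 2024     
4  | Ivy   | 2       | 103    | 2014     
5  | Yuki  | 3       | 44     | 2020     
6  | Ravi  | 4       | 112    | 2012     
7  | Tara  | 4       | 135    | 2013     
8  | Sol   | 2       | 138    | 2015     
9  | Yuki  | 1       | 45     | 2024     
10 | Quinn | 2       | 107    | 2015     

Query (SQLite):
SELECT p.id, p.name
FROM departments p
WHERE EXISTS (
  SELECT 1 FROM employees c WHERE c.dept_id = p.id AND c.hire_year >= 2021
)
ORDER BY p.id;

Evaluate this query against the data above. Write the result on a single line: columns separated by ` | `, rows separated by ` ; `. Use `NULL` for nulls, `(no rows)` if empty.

For each departments row, check whether any employees with matching dept_id has hire_year >= 2021.
Keep rows where that is true.

1 | Design ; 4 | Finance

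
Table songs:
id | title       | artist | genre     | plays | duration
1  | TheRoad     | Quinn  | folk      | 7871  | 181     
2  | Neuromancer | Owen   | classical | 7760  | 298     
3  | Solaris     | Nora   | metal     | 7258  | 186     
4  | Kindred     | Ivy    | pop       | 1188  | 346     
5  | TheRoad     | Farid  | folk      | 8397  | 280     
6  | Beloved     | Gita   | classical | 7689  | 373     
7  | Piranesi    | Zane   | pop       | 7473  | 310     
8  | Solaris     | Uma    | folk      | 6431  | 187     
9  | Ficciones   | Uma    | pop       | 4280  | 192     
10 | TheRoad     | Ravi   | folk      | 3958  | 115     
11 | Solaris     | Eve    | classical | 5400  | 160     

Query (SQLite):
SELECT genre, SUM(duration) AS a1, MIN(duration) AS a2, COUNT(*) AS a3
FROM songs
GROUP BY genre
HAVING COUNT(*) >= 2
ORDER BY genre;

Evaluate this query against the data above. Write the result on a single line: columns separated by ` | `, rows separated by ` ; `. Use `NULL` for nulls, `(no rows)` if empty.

classical | 831 | 160 | 3 ; folk | 763 | 115 | 4 ; pop | 848 | 192 | 3

Group songs by genre.
Per group compute: SUM(duration), MIN(duration), COUNT(*).
HAVING: drop groups with fewer than 2 rows.
  classical: ids {2, 6, 11} → SUM(duration)=831, MIN(duration)=160, COUNT(*)=3
  folk: ids {1, 5, 8, 10} → SUM(duration)=763, MIN(duration)=115, COUNT(*)=4
  metal: ids {3} → SUM(duration)=186, MIN(duration)=186, COUNT(*)=1
  pop: ids {4, 7, 9} → SUM(duration)=848, MIN(duration)=192, COUNT(*)=3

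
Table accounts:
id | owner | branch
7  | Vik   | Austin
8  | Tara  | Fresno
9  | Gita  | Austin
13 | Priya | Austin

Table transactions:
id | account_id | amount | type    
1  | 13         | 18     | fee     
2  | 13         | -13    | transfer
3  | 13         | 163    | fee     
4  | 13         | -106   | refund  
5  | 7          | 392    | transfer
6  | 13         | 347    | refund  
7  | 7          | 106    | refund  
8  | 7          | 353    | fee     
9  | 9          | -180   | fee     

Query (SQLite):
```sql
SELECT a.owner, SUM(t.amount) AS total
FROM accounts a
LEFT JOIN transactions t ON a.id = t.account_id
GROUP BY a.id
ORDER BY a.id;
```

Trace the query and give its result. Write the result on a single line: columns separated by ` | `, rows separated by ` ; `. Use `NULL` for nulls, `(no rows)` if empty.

LEFT JOIN keeps every accounts row; unmatched ones get NULL for transactions columns.
Group by accounts.id and compute SUM(t.amount). SUM over an all-NULL group is NULL.
  7: ids {5, 7, 8} → SUM(t.amount)=851
  8: ids {—} → SUM(t.amount)=NULL
  9: ids {9} → SUM(t.amount)=-180
  13: ids {1, 2, 3, 4, 6} → SUM(t.amount)=409

Vik | 851 ; Tara | NULL ; Gita | -180 ; Priya | 409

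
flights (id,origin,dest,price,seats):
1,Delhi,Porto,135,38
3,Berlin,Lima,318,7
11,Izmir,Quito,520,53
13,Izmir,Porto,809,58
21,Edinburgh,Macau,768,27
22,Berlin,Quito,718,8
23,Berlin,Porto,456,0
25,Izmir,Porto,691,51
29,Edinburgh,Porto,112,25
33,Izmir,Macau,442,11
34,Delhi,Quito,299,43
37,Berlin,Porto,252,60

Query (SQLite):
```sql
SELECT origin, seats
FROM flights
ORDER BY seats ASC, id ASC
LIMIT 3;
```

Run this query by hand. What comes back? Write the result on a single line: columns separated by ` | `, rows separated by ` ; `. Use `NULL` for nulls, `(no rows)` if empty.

Sort by seats asc, tiebreak id asc: (0, id=23), (7, id=3), (8, id=22), (11, id=33), (25, id=29), (27, id=21) …. Take first 3.

Berlin | 0 ; Berlin | 7 ; Berlin | 8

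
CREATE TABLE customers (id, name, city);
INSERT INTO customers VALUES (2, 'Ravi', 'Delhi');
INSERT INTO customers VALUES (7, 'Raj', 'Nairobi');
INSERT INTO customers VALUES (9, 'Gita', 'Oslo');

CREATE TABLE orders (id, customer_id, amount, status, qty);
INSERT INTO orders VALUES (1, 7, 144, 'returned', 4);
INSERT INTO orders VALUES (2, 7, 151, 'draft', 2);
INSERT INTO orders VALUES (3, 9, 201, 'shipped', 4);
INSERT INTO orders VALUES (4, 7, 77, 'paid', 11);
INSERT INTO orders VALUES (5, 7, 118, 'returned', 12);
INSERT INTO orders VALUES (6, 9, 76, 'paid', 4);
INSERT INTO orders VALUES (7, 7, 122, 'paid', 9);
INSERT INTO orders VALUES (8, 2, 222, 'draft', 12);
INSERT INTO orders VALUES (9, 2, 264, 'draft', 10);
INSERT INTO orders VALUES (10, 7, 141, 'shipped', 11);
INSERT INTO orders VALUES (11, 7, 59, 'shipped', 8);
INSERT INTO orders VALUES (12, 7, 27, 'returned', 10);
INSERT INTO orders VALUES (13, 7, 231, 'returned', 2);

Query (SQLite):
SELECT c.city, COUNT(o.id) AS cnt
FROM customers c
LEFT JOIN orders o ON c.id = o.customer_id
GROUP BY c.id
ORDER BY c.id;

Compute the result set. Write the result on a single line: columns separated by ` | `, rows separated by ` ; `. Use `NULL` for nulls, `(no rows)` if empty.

LEFT JOIN keeps every customers row; unmatched ones get NULL for orders columns.
Group by customers.id and compute COUNT(o.id). COUNT(col) of an all-NULL group is 0.
  2: ids {8, 9} → COUNT(o.id)=2
  7: ids {1, 2, 4, 5, 7, 10, 11, 12, 13} → COUNT(o.id)=9
  9: ids {3, 6} → COUNT(o.id)=2

Delhi | 2 ; Nairobi | 9 ; Oslo | 2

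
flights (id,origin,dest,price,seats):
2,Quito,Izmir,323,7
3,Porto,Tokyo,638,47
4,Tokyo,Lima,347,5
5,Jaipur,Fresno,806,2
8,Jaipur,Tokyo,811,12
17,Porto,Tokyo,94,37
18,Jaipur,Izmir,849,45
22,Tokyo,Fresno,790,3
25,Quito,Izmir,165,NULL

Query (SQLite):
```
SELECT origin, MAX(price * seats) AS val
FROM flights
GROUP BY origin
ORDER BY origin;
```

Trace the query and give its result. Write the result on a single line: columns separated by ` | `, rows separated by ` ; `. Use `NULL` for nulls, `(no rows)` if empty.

Jaipur | 38205 ; Porto | 29986 ; Quito | 2261 ; Tokyo | 2370

For each row compute price * seats.
Group by origin; take MAX of the expression per group.
  Jaipur: ids {5, 8, 18} → MAX(price * seats)=38205
  Porto: ids {3, 17} → MAX(price * seats)=29986
  Quito: ids {2, 25} → MAX(price * seats)=2261
  Tokyo: ids {4, 22} → MAX(price * seats)=2370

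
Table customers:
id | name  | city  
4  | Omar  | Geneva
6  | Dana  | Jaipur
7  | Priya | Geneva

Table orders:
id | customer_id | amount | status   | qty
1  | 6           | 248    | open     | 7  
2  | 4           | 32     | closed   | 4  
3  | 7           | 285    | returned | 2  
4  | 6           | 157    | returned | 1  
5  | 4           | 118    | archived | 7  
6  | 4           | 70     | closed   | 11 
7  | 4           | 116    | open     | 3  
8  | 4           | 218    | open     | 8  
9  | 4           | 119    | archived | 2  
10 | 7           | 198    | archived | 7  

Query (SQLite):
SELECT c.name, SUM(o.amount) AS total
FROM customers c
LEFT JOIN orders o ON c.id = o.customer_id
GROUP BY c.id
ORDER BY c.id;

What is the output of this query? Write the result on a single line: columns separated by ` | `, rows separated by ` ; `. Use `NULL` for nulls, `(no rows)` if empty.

Omar | 673 ; Dana | 405 ; Priya | 483

LEFT JOIN keeps every customers row; unmatched ones get NULL for orders columns.
Group by customers.id and compute SUM(o.amount). SUM over an all-NULL group is NULL.
  4: ids {2, 5, 6, 7, 8, 9} → SUM(o.amount)=673
  6: ids {1, 4} → SUM(o.amount)=405
  7: ids {3, 10} → SUM(o.amount)=483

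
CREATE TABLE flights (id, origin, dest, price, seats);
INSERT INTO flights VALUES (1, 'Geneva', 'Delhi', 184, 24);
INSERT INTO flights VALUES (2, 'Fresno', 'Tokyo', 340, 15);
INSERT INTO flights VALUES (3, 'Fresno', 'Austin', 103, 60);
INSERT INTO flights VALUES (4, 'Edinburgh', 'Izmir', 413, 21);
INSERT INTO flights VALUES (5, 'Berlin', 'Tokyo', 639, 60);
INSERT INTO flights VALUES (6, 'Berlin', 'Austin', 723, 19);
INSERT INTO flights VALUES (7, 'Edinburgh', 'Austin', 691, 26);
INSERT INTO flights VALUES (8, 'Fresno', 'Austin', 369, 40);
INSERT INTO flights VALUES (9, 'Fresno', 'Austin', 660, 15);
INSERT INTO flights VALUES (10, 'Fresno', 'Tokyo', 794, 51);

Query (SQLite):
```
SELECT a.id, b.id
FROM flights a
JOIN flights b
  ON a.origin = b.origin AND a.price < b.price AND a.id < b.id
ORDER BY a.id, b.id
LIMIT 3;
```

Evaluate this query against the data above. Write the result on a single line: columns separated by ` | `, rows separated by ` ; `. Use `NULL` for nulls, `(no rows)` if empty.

2 | 8 ; 2 | 9 ; 2 | 10

Pairs (a,b) with same origin, a.price < b.price, a.id < b.id.
origin groups: Berlin:{5,6} Edinburgh:{4,7} Fresno:{2,3,8,9,10} Geneva:{1}
Ordered by (a.id, b.id); first 3.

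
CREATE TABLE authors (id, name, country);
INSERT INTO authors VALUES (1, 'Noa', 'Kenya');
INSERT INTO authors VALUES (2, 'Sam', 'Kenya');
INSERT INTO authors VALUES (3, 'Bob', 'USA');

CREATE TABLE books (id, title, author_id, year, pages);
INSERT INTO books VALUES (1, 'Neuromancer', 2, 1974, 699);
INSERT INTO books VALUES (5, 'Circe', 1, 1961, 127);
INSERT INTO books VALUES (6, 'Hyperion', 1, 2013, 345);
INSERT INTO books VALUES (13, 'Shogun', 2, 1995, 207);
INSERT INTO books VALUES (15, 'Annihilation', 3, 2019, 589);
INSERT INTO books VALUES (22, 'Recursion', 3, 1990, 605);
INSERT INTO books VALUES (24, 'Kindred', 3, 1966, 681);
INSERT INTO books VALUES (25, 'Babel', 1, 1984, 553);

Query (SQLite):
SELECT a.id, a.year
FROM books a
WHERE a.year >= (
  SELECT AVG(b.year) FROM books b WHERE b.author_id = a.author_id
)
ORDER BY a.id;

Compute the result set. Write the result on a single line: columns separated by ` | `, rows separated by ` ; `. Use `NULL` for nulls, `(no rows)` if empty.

For each books row a, compute AVG(year) over rows sharing a.author_id.
Keep row a if a.year >= that per-group AVG.
  author_id=1: AVG(year) = 1986.0
  author_id=2: AVG(year) = 1984.5
  author_id=3: AVG(year) = 1991.666667

6 | 2013 ; 13 | 1995 ; 15 | 2019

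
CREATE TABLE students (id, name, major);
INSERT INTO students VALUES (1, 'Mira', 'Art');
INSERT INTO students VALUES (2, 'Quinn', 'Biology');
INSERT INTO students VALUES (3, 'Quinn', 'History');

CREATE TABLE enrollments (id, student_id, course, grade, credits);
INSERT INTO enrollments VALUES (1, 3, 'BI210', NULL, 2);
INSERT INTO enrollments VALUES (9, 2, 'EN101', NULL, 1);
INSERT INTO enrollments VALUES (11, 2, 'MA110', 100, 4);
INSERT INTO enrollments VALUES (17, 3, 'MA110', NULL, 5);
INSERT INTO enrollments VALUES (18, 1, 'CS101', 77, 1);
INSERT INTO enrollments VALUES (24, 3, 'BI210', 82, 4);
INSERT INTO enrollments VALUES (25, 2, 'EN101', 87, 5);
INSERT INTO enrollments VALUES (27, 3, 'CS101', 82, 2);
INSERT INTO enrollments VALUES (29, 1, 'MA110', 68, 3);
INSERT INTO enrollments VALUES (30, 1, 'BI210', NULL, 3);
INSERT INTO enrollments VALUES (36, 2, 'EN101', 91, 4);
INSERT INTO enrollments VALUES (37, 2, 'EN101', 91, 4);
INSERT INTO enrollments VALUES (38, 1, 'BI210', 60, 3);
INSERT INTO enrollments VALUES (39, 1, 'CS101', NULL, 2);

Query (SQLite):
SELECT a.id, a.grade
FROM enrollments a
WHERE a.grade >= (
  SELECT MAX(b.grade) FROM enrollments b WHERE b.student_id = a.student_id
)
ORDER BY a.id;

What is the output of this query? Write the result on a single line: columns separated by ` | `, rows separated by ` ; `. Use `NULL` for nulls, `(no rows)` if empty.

11 | 100 ; 18 | 77 ; 24 | 82 ; 27 | 82

For each enrollments row a, compute MAX(grade) over rows sharing a.student_id.
Keep row a if a.grade >= that per-group MAX.
  student_id=1: MAX(grade) = 77
  student_id=2: MAX(grade) = 100
  student_id=3: MAX(grade) = 82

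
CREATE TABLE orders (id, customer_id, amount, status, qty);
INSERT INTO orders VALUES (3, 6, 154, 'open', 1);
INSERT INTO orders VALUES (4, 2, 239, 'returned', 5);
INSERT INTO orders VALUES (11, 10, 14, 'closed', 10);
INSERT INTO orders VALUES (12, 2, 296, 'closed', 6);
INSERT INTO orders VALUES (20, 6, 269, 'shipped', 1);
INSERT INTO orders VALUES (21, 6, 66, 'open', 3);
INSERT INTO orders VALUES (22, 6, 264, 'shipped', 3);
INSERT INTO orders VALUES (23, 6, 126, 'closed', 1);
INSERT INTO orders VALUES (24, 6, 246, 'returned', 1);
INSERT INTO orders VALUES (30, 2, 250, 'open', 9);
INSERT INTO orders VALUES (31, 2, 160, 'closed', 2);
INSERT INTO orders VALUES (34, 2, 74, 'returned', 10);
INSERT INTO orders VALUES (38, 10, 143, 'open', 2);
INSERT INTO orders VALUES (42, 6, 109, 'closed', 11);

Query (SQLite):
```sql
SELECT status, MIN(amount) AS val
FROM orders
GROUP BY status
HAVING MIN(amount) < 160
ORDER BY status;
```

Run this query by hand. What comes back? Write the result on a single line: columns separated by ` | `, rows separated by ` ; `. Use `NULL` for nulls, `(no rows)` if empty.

Partition orders by status; compute MIN(amount) within each group.
HAVING: keep groups where MIN(amount) < 160.
  closed: ids {11, 12, 23, 31, 42} → MIN(amount)=14
  open: ids {3, 21, 30, 38} → MIN(amount)=66
  returned: ids {4, 24, 34} → MIN(amount)=74
  shipped: ids {20, 22} → MIN(amount)=264

closed | 14 ; open | 66 ; returned | 74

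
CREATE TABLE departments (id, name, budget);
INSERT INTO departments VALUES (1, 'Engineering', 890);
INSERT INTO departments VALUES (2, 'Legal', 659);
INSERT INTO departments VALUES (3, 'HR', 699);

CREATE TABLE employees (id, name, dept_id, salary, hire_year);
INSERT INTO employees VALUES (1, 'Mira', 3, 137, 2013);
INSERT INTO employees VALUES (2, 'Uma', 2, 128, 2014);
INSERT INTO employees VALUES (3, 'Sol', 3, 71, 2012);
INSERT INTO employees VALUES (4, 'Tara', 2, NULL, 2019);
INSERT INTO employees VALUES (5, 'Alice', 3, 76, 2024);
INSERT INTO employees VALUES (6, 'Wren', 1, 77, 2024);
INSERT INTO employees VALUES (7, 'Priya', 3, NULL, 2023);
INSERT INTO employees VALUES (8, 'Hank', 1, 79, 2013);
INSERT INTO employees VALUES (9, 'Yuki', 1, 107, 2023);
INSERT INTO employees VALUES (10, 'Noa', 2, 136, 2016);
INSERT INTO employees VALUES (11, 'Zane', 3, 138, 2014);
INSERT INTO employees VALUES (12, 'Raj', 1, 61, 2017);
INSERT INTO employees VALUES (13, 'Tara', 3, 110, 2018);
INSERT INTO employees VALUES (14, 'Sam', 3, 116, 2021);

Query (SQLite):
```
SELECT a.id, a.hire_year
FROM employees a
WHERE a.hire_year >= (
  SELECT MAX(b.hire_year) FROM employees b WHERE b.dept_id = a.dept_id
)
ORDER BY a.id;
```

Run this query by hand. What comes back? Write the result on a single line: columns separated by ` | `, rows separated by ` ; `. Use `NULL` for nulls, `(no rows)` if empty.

For each employees row a, compute MAX(hire_year) over rows sharing a.dept_id.
Keep row a if a.hire_year >= that per-group MAX.
  dept_id=1: MAX(hire_year) = 2024
  dept_id=2: MAX(hire_year) = 2019
  dept_id=3: MAX(hire_year) = 2024

4 | 2019 ; 5 | 2024 ; 6 | 2024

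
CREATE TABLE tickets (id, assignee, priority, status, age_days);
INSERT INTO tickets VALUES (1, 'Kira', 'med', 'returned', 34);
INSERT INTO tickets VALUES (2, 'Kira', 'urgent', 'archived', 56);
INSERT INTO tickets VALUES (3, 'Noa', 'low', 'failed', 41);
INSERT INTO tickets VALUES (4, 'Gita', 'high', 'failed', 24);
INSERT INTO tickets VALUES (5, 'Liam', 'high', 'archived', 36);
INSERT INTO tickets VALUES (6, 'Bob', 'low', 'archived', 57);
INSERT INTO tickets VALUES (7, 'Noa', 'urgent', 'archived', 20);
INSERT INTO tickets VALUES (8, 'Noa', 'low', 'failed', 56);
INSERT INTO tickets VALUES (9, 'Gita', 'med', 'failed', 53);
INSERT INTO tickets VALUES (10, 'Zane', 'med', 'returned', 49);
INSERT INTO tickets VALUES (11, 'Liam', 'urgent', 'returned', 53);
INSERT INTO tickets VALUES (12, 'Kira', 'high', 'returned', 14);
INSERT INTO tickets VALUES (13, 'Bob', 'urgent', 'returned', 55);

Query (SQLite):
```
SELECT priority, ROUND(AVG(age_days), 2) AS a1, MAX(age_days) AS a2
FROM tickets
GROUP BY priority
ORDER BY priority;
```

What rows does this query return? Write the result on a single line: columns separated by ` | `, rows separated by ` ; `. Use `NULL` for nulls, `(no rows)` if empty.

Group tickets by priority.
Per group compute: ROUND(AVG(age_days), 2), MAX(age_days).
  high: ids {4, 5, 12} → ROUND(AVG(age_days), 2)=24.67, MAX(age_days)=36
  low: ids {3, 6, 8} → ROUND(AVG(age_days), 2)=51.33, MAX(age_days)=57
  med: ids {1, 9, 10} → ROUND(AVG(age_days), 2)=45.33, MAX(age_days)=53
  urgent: ids {2, 7, 11, 13} → ROUND(AVG(age_days), 2)=46, MAX(age_days)=56

high | 24.67 | 36 ; low | 51.33 | 57 ; med | 45.33 | 53 ; urgent | 46 | 56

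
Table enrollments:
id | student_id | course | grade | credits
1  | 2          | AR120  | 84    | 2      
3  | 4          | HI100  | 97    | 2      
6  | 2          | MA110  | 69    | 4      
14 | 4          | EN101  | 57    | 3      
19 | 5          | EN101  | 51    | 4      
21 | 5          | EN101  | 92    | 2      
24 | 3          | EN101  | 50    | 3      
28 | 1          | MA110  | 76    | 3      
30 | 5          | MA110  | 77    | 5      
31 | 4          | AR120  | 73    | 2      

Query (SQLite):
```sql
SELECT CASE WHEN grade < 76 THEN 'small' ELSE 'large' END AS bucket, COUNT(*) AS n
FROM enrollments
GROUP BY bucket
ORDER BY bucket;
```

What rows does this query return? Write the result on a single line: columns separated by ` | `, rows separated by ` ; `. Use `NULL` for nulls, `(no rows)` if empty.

large | 5 ; small | 5

Bucket rows by grade < 76 → 'small' else 'large'; count each bucket.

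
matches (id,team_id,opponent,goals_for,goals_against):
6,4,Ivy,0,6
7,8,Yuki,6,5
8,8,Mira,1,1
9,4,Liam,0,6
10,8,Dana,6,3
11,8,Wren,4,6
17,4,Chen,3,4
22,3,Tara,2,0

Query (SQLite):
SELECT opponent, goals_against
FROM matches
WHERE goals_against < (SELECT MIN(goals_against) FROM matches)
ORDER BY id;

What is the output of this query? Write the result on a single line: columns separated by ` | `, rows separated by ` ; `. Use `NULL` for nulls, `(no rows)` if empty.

Scalar subquery: MIN(goals_against) over all matches rows = 0.
Keep rows where goals_against < that value.

(no rows)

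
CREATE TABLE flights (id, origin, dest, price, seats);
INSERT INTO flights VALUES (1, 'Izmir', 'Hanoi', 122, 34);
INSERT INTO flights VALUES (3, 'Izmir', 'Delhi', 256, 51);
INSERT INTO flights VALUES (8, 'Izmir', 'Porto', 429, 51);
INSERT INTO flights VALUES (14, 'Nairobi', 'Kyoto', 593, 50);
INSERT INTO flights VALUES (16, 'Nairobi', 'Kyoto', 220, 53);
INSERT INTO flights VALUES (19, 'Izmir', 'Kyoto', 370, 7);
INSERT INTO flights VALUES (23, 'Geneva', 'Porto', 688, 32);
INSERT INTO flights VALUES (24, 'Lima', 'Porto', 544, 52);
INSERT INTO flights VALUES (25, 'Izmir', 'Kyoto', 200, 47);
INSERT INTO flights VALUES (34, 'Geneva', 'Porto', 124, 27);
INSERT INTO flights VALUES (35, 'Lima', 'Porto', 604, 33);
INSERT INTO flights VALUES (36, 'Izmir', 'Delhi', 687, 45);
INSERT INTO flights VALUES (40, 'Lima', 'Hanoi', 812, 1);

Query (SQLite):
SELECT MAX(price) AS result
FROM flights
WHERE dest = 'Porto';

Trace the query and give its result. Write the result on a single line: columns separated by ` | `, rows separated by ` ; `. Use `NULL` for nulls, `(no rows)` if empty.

688

Rows where dest='Porto' → price values: [429, 688, 544, 124, 604].
MAX of non-NULL values = 688.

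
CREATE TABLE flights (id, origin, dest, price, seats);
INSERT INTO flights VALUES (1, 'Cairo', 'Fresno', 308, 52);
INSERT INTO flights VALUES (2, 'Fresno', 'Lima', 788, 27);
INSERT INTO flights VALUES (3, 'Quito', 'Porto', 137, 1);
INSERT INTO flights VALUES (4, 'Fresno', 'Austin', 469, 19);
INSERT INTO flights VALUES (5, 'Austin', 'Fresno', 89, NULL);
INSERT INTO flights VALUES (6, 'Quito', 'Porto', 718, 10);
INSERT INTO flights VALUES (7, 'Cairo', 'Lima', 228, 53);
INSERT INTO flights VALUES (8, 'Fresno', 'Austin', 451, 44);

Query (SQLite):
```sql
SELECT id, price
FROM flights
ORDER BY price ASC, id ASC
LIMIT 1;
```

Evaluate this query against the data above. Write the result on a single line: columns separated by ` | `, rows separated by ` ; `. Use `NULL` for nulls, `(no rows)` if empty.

5 | 89

Sort by price asc, tiebreak id asc: (89, id=5), (137, id=3), (228, id=7), (308, id=1) …. Take first 1.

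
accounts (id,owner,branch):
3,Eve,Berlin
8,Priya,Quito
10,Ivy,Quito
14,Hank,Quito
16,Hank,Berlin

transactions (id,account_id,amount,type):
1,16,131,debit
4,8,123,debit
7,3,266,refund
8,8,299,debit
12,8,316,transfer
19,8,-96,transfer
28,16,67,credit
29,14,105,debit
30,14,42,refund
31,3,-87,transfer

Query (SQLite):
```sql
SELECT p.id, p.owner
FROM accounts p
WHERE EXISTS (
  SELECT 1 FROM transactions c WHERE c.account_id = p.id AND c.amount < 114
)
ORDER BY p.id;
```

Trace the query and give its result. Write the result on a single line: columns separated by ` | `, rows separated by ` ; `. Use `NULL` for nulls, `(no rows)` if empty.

3 | Eve ; 8 | Priya ; 14 | Hank ; 16 | Hank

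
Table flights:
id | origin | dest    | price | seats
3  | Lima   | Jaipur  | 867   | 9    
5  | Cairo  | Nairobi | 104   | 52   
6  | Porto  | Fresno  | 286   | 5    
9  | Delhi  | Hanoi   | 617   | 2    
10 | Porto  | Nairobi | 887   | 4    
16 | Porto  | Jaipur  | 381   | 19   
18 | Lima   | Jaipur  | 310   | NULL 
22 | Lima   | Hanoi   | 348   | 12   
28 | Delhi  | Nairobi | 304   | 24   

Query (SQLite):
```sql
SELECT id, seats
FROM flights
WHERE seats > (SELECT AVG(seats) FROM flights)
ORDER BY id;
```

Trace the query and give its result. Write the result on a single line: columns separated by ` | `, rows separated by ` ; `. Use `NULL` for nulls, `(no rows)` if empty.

Scalar subquery: AVG(seats) over all flights rows = 15.875.
Keep rows where seats > that value.

5 | 52 ; 16 | 19 ; 28 | 24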